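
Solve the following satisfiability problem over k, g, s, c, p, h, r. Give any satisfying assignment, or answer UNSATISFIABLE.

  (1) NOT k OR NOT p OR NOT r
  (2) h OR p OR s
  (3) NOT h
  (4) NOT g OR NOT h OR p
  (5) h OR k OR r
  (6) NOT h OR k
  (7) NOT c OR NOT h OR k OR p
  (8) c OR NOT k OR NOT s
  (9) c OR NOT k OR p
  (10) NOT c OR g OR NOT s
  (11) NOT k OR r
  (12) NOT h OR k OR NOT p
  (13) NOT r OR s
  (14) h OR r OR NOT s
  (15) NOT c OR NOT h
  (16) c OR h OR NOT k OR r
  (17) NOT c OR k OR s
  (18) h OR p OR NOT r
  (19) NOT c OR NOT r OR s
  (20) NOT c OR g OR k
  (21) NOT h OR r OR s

k=F; g=T; s=T; c=T; p=T; h=F; r=T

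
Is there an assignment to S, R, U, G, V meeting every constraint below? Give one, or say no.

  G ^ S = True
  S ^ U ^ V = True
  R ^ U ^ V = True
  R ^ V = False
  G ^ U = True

S=T; R=T; U=T; G=F; V=T

G ^ S = F ^ T = True ✓
S ^ U ^ V = T ^ T ^ T = True ✓
R ^ U ^ V = T ^ T ^ T = True ✓
R ^ V = T ^ T = False ✓
G ^ U = F ^ T = True ✓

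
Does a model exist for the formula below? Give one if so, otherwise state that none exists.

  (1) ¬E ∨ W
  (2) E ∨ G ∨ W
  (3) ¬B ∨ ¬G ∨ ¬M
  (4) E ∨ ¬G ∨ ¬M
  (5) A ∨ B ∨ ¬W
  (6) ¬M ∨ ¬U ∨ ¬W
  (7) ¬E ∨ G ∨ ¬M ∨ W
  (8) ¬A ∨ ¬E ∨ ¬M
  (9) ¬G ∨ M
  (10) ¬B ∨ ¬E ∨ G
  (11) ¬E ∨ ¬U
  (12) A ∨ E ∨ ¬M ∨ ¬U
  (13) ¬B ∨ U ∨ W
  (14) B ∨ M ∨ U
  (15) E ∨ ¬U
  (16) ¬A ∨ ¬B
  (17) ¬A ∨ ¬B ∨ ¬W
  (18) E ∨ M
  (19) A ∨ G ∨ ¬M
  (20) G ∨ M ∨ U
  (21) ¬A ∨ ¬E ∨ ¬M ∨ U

U = False, M = True, G = False, B = False, W = True, E = False, A = True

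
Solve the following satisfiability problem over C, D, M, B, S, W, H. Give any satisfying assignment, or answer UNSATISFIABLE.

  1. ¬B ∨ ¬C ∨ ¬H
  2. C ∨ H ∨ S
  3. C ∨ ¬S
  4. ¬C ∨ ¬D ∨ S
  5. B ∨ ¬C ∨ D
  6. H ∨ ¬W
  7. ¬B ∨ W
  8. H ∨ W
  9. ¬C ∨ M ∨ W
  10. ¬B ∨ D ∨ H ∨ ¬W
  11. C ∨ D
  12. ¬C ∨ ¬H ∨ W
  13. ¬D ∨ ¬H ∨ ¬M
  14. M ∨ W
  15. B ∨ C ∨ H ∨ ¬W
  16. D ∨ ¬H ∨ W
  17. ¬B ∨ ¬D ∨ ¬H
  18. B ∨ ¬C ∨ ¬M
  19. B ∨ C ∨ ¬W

C = True, D = True, M = False, B = False, S = True, W = True, H = True

Set C = True.
Try D = False:
  (B ∨ ¬C ∨ D) forces B = True.
  (¬B ∨ ¬C ∨ ¬H) forces H = False.
  (H ∨ ¬W) forces W = False.
  clause (¬B ∨ W) is falsified — backtrack.
So D = True.
  then (¬C ∨ ¬D ∨ S) forces S = True.
Set M = False.
  then (¬C ∨ M ∨ W) forces W = True.
  then (H ∨ ¬W) forces H = True.
  then (¬B ∨ ¬D ∨ ¬H) forces B = False.
All clauses satisfied.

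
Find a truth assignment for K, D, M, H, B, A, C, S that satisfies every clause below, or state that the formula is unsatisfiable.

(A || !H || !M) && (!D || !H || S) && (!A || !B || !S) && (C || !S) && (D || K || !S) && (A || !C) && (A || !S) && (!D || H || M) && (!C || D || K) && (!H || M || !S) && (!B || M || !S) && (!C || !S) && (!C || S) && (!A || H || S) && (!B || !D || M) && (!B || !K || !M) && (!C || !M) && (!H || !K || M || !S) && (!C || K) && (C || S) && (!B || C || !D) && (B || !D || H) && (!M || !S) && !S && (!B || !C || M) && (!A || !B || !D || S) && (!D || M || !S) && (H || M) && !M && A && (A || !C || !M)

Case S = True:
  Clause (!S) is falsified — contradiction.
Case S = False:
  (!C || S) forces C = False.
  Clause (C || S) is falsified — contradiction.
Both cases fail, so the formula is unsatisfiable.

UNSATISFIABLE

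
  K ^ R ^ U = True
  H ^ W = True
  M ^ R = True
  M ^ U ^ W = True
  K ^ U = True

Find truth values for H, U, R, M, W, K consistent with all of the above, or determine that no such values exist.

H = True, U = False, R = False, M = True, W = False, K = True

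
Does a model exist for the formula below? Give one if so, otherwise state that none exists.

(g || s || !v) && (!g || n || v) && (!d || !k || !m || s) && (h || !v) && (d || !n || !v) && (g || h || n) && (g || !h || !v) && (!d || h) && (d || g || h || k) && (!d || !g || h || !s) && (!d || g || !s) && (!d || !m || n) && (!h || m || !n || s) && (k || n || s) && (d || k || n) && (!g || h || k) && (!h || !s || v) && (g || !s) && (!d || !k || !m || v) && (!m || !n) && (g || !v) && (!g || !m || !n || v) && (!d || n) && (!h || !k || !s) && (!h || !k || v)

Set g = True.
Set v = False.
  then (!g || n || v) forces n = True.
  then (!m || !n) forces m = False.
Set d = False.
Try h = True:
  (!h || m || !n || s) forces s = True.
  clause (!h || !s || v) is falsified — backtrack.
So h = False.
  then (!g || h || k) forces k = True.
Set s = True.
All clauses satisfied.

g = True; v = False; d = False; h = False; m = False; k = True; n = True; s = True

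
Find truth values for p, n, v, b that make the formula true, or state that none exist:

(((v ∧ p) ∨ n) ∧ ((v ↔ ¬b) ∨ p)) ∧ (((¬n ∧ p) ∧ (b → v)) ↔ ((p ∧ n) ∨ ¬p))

Case p = True: the formula simplifies to (v ∨ n) ∧ ((¬n ∧ (b → v)) ↔ n).
  n = True: the conjunct (¬n ∧ (b → v)) ↔ n becomes (False ∧ (b → v)) ↔ True = False.
  n = False: simplifies to v ∧ ¬((b → v)).
    v = True: the conjunct ¬((b → v)) becomes ¬((b → True)) = False.
    v = False: the conjunct v is False.
Case p = False: the conjunct ((¬n ∧ p) ∧ (b → v)) ↔ ((p ∧ n) ∨ ¬p) becomes (False ∧ (b → v)) ↔ (False ∨ True) = False.
Both cases fail — unsatisfiable.

The formula is unsatisfiable.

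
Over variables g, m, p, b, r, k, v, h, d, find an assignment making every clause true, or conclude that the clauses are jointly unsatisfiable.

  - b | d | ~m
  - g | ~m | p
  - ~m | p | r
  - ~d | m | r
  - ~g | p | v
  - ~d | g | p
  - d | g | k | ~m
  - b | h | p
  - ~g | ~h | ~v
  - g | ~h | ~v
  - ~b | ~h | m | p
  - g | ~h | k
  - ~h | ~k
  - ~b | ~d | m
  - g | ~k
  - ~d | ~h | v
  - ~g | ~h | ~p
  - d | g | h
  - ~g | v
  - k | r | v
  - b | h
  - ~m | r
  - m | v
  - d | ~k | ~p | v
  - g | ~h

Set g = False.
  then (g | ~k) forces k = False.
  then (g | ~h) forces h = False.
  then (d | g | h) forces d = True.
  then (b | h) forces b = True.
  then (~d | g | p) forces p = True.
  then (~b | ~d | m) forces m = True.
  then (~m | r) forces r = True.
Set v = False.
All clauses satisfied.

g: False, m: True, p: True, b: True, r: True, k: False, v: False, h: False, d: True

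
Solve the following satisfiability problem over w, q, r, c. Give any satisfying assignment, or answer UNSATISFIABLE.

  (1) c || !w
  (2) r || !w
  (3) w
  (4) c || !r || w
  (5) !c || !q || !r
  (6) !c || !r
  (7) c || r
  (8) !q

UNSATISFIABLE

Case w = True:
  (c || !w) forces c = True.
  (r || !w) forces r = True.
  Clause (!c || !r) is falsified — contradiction.
Case w = False:
  Clause (w) is falsified — contradiction.
Both cases fail, so the formula is unsatisfiable.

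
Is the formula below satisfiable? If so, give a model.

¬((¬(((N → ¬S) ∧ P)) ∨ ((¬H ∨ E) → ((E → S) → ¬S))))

P=T; H=F; S=T; E=T; N=F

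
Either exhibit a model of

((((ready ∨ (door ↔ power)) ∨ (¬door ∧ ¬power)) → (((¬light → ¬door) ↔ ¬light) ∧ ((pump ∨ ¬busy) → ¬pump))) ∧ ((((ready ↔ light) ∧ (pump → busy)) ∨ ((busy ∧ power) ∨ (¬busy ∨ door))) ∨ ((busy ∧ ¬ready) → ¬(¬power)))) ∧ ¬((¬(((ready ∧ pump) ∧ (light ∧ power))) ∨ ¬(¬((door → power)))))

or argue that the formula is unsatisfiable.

No satisfying assignment exists.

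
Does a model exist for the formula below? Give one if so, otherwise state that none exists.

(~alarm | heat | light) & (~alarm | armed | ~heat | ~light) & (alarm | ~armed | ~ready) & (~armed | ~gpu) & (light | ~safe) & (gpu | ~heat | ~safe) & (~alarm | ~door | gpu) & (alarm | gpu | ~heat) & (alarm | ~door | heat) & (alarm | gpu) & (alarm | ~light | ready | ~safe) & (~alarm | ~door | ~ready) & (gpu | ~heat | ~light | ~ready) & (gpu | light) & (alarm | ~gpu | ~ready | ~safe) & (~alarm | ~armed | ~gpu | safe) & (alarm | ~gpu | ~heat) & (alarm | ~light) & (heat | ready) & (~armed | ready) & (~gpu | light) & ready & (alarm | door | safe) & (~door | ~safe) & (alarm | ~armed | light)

Unit clause (ready) forces ready = True.
Set heat = False.
Set door = False.
Set safe = True.
  then (light | ~safe) forces light = True.
  then (alarm | ~light) forces alarm = True.
Set gpu = False.
Set armed = True.
All clauses satisfied.

heat = False; door = False; safe = True; alarm = True; gpu = False; armed = True; light = True; ready = True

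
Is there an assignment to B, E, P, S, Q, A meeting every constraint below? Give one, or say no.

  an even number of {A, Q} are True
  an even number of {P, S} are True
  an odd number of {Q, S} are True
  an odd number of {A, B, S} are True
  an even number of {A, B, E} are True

B = False; E = True; P = False; S = False; Q = True; A = True

{A, Q}: 2 true → even ✓
{P, S}: 0 true → even ✓
{Q, S}: 1 true → odd ✓
{A, B, S}: 1 true → odd ✓
{A, B, E}: 2 true → even ✓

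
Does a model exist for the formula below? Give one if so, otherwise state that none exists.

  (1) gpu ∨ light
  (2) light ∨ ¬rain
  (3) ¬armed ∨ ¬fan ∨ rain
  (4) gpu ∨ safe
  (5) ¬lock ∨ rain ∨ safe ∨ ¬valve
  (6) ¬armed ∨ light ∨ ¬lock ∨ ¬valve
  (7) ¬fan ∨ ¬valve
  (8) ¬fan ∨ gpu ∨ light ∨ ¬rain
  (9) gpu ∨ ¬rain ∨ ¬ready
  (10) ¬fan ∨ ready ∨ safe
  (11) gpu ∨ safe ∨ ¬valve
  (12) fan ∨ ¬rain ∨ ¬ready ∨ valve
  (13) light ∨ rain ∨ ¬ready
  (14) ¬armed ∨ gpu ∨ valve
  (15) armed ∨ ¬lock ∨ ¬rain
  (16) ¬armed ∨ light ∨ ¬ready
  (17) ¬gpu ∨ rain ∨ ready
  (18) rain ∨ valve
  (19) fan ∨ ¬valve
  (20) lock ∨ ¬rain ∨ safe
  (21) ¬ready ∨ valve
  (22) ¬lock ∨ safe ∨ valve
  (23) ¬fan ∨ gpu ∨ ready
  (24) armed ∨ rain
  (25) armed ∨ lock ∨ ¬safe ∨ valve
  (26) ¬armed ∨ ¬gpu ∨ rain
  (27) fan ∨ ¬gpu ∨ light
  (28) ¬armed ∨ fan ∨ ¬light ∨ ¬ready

Set fan = True.
  then (¬fan ∨ ¬valve) forces valve = False.
  then (rain ∨ valve) forces rain = True.
  then (¬ready ∨ valve) forces ready = False.
  then (¬fan ∨ gpu ∨ ready) forces gpu = True.
  then (light ∨ ¬rain) forces light = True.
  then (¬fan ∨ ready ∨ safe) forces safe = True.
Try armed = False:
  (armed ∨ ¬lock ∨ ¬rain) forces lock = False.
  clause (armed ∨ lock ∨ ¬safe ∨ valve) is falsified — backtrack.
So armed = True.
Set lock = False.
All clauses satisfied.

fan = True, rain = True, armed = True, ready = False, safe = True, lock = False, light = True, valve = False, gpu = True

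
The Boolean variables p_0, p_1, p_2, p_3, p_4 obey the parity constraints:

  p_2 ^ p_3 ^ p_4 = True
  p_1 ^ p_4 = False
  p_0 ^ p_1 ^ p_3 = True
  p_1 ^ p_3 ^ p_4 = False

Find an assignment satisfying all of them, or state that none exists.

p_0=F, p_1=T, p_2=F, p_3=F, p_4=T

p_2 ^ p_3 ^ p_4 = F ^ F ^ T = True ✓
p_1 ^ p_4 = T ^ T = False ✓
p_0 ^ p_1 ^ p_3 = F ^ T ^ F = True ✓
p_1 ^ p_3 ^ p_4 = T ^ F ^ T = False ✓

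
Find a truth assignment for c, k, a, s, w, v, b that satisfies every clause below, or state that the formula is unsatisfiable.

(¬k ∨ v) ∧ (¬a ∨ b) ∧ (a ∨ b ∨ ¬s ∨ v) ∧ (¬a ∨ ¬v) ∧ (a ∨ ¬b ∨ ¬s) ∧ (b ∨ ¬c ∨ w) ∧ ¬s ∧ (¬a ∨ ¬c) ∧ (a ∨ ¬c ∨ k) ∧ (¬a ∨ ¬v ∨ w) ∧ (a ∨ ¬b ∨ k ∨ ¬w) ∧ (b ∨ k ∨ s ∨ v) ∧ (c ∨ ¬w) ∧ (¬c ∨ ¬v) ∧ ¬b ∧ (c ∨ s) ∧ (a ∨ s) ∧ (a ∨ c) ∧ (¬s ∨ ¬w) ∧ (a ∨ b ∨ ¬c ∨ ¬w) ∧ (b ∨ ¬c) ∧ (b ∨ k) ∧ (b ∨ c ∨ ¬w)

UNSATISFIABLE

Case a = True:
  (¬a ∨ b) forces b = True.
  Clause (¬b) is falsified — contradiction.
Case a = False:
  (¬s) forces s = False.
  Clause (a ∨ s) is falsified — contradiction.
Both cases fail, so the formula is unsatisfiable.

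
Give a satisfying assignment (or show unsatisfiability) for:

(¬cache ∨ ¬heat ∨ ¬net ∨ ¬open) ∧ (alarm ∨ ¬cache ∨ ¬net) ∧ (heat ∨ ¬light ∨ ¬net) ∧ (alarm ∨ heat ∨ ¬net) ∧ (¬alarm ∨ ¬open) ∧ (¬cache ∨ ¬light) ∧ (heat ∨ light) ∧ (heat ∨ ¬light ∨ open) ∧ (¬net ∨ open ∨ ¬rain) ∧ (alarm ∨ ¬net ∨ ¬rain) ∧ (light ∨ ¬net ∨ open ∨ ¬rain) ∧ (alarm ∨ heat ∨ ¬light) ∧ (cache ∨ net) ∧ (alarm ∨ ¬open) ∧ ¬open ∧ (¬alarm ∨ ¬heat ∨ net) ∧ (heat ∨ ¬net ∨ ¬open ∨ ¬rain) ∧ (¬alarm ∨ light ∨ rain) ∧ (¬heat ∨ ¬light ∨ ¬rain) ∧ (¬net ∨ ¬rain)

open: False, rain: False, cache: False, net: True, heat: True, light: True, alarm: True

Unit clause (¬open) forces open = False.
Set rain = False.
Set cache = False.
  then (cache ∨ net) forces net = True.
Try heat = False:
  (heat ∨ ¬light ∨ ¬net) forces light = False.
  clause (heat ∨ light) is falsified — backtrack.
So heat = True.
Set light = True.
Set alarm = True.
All clauses satisfied.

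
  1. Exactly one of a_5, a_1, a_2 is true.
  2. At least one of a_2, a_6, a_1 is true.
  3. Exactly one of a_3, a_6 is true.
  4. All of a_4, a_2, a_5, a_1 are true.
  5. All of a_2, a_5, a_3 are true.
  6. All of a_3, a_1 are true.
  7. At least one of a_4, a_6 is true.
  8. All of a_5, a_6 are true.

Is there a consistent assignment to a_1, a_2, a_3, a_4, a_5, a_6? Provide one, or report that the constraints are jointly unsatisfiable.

UNSATISFIABLE

Case a_1 = True:
  (1) with a_1=T forces a_5 = False.
  Constraint (4) is violated (a_5=F) — contradiction.
Case a_1 = False:
  Constraint (4) is violated (a_1=F) — contradiction.
Both cases fail — unsatisfiable.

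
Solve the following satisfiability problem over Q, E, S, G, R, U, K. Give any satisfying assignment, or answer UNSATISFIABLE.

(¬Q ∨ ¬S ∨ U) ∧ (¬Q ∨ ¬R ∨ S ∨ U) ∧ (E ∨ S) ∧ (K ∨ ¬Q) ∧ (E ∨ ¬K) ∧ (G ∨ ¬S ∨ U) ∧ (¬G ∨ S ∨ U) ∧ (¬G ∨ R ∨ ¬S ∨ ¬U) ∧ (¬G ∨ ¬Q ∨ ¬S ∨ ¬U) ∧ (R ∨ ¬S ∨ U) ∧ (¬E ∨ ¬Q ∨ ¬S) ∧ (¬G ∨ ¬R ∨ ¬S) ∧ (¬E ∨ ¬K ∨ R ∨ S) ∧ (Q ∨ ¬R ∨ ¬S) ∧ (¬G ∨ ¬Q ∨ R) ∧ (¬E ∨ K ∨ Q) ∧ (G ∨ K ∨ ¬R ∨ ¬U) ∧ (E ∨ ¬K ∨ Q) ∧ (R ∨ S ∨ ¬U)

Set Q = False.
Set E = True.
  then (¬E ∨ K ∨ Q) forces K = True.
Set S = True.
  then (Q ∨ ¬R ∨ ¬S) forces R = False.
  then (R ∨ ¬S ∨ U) forces U = True.
  then (¬G ∨ R ∨ ¬S ∨ ¬U) forces G = False.
All clauses satisfied.

Q: False, E: True, S: True, G: False, R: False, U: True, K: True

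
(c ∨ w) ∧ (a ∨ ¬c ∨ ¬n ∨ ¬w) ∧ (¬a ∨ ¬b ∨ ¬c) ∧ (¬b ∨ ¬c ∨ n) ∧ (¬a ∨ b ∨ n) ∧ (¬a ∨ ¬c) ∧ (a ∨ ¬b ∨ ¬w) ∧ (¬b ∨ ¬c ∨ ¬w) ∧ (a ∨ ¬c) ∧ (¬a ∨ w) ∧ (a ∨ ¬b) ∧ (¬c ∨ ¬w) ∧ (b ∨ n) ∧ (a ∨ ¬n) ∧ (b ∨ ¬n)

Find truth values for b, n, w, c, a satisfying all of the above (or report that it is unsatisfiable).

Try b = False:
  (b ∨ n) forces n = True.
  clause (b ∨ ¬n) is falsified — backtrack.
So b = True.
  then (a ∨ ¬b) forces a = True.
  then (¬a ∨ ¬b ∨ ¬c) forces c = False.
  then (¬a ∨ w) forces w = True.
Set n = False.
All clauses satisfied.

b=T, n=F, w=T, c=F, a=T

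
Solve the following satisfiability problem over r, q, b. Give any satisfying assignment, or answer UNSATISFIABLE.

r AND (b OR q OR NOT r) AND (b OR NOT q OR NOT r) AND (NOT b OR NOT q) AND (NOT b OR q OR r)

r=T, q=F, b=T

Unit clause (r) forces r = True.
Try q = True:
  (b OR NOT q OR NOT r) forces b = True.
  clause (NOT b OR NOT q) is falsified — backtrack.
So q = False.
  then (b OR q OR NOT r) forces b = True.
All clauses satisfied.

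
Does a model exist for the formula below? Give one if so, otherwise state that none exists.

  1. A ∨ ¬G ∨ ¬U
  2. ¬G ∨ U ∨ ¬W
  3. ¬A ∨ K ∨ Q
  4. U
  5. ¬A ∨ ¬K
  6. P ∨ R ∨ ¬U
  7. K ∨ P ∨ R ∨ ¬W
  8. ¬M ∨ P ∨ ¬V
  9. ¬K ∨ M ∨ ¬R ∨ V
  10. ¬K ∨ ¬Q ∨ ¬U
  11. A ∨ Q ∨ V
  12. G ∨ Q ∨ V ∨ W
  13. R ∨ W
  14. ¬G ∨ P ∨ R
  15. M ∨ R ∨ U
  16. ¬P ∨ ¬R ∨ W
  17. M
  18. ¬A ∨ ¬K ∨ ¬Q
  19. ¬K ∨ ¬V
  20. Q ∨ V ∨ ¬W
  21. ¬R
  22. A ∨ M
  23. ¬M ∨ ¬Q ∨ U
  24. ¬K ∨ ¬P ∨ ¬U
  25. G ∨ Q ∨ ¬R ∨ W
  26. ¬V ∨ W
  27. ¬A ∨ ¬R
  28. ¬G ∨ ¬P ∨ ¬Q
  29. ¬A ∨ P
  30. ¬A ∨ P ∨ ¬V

Q: True; R: False; U: True; V: True; W: True; P: True; G: False; M: True; A: True; K: False

Unit clause (U) forces U = True.
Unit clause (M) forces M = True.
Unit clause (¬R) forces R = False.
In (P ∨ R ∨ ¬U) only P is left, so P = True.
In (R ∨ W) only W is left, so W = True.
In (¬K ∨ ¬P ∨ ¬U) only ¬K is left, so K = False.
Set Q = True.
  then (¬G ∨ ¬P ∨ ¬Q) forces G = False.
Set V = True.
Set A = True.
All clauses satisfied.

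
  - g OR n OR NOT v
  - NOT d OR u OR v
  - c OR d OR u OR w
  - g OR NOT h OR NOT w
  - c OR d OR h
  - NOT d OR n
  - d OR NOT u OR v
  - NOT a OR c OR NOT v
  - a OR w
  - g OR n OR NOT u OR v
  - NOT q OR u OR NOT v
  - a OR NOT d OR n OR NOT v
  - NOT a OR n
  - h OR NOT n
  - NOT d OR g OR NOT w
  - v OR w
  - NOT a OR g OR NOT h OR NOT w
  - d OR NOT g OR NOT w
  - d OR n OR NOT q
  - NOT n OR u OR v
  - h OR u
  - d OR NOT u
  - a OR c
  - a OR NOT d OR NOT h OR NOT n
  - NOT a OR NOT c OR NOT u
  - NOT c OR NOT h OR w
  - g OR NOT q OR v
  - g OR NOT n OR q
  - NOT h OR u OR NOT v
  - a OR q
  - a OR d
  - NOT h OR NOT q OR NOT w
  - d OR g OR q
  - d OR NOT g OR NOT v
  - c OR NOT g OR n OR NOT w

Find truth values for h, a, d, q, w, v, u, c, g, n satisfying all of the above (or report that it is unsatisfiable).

h = True, a = True, d = True, q = False, w = True, v = False, u = True, c = False, g = True, n = True

Try h = False:
  (h OR NOT n) forces n = False.
  (NOT d OR n) forces d = False.
  (c OR d OR h) forces c = True.
  (NOT a OR n) forces a = False.
  clause (a OR d) is falsified — backtrack.
So h = True.
Set a = True.
  then (NOT a OR n) forces n = True.
Try d = False:
  (d OR NOT u) forces u = False.
  (NOT n OR u OR v) forces v = True.
  clause (NOT h OR u OR NOT v) is falsified — backtrack.
So d = True.
Set q = False.
  then (g OR NOT n OR q) forces g = True.
Set w = True.
Try v = True:
  (NOT a OR c OR NOT v) forces c = True.
  (NOT a OR NOT c OR NOT u) forces u = False.
  clause (NOT h OR u OR NOT v) is falsified — backtrack.
So v = False.
  then (NOT d OR u OR v) forces u = True.
  then (NOT a OR NOT c OR NOT u) forces c = False.
All clauses satisfied.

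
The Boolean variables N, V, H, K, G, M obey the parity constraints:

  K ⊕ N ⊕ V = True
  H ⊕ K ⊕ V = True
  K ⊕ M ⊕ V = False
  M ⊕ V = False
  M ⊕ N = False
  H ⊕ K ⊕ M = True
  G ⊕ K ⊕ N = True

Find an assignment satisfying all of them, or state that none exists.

Unsatisfiable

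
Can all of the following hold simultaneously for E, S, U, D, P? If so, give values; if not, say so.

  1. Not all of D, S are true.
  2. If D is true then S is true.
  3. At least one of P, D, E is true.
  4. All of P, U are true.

E = True; S = True; U = True; D = False; P = True

  (1) {D, S}: 1/2 true — not all ✓
  (2) D=F ⇒ S: vacuous ✓
  (3) {P, D, E}: 2 true — at least one ✓
  (4) {P, U}: all 2 true ✓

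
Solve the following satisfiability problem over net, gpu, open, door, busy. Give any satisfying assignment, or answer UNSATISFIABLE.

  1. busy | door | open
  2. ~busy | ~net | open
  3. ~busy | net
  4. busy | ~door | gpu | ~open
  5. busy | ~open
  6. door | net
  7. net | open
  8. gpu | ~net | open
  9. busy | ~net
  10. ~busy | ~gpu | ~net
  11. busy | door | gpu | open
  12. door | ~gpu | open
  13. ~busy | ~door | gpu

Try net = False:
  (~busy | net) forces busy = False.
  (busy | ~open) forces open = False.
  clause (net | open) is falsified — backtrack.
So net = True.
  then (busy | ~net) forces busy = True.
  then (~busy | ~gpu | ~net) forces gpu = False.
  then (~busy | ~door | gpu) forces door = False.
  then (~busy | ~net | open) forces open = True.
All clauses satisfied.

net=T, gpu=F, open=T, door=F, busy=T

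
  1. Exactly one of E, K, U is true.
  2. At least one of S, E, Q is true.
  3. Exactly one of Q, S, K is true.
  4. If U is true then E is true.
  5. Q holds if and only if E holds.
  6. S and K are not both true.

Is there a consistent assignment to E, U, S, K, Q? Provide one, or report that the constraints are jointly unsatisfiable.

E = True; U = False; S = False; K = False; Q = True

  (1) {E, K, U}: 1 true — exactly one ✓
  (2) {S, E, Q}: 2 true — at least one ✓
  (3) {Q, S, K}: 1 true — exactly one ✓
  (4) U=F ⇒ E: vacuous ✓
  (5) Q=T, E=T — same ✓
  (6) S=F, K=F — not both ✓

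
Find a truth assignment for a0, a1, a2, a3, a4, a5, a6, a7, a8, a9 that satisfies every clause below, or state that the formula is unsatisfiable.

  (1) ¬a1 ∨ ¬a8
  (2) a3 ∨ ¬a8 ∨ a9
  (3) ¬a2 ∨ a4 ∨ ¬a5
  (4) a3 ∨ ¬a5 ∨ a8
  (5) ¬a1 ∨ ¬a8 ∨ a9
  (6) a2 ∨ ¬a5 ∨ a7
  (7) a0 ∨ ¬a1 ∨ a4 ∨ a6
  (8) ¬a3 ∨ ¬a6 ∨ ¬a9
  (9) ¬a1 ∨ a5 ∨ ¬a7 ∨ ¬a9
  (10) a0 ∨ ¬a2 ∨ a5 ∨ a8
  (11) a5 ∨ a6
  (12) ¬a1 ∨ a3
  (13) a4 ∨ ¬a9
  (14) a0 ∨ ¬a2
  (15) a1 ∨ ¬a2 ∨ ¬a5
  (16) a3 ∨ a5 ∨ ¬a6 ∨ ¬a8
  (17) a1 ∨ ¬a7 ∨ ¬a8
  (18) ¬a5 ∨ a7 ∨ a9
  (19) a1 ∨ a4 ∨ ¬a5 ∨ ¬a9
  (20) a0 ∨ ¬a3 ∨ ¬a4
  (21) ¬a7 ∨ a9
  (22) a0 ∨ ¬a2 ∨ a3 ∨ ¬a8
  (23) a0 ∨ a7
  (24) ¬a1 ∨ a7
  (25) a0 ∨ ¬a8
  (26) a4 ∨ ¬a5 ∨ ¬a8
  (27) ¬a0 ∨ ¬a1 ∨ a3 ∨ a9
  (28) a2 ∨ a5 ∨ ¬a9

Set a0 = True.
Set a1 = False.
Set a2 = True.
  then (a1 ∨ ¬a2 ∨ ¬a5) forces a5 = False.
  then (a5 ∨ a6) forces a6 = True.
Set a3 = False.
  then (a3 ∨ a5 ∨ ¬a6 ∨ ¬a8) forces a8 = False.
Set a4 = True.
Set a7 = True.
  then (¬a7 ∨ a9) forces a9 = True.
All clauses satisfied.

a0 = True, a1 = False, a2 = True, a3 = False, a4 = True, a5 = False, a6 = True, a7 = True, a8 = False, a9 = True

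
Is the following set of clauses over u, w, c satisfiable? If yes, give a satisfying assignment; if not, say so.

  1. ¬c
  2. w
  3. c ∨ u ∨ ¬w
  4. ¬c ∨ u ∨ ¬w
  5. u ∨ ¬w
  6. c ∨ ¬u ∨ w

Unit clause (¬c) forces c = False.
Unit clause (w) forces w = True.
In (c ∨ u ∨ ¬w) only u is left, so u = True.
All clauses satisfied.

u: True; w: True; c: False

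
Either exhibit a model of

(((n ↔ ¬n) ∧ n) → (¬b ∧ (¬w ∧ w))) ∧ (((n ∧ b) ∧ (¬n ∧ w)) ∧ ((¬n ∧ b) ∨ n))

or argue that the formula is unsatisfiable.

Case n = True: the conjunct ¬n is False.
Case n = False: the conjunct n is False.
Both cases fail — unsatisfiable.

The formula is unsatisfiable.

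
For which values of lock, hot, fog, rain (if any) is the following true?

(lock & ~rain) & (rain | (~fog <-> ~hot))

lock = True, hot = False, fog = False, rain = False

  lock & ~rain = True
    ~rain = True
  rain | (~fog <-> ~hot) = True
    ~fog <-> ~hot = True
      ~fog = True
      ~hot = True
Both conjuncts True, so the formula holds.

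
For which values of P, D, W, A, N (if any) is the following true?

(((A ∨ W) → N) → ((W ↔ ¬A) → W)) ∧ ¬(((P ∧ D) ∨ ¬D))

P = False, D = True, W = False, A = False, N = False

  ((A ∨ W) → N) → ((W ↔ ¬A) → W) = True
    (A ∨ W) → N = True
      A ∨ W = False
    (W ↔ ¬A) → W = True
      W ↔ ¬A = False
        ¬A = True
  ¬(((P ∧ D) ∨ ¬D)) = True
    (P ∧ D) ∨ ¬D = False
      P ∧ D = False
      ¬D = False
Both conjuncts True, so the formula holds.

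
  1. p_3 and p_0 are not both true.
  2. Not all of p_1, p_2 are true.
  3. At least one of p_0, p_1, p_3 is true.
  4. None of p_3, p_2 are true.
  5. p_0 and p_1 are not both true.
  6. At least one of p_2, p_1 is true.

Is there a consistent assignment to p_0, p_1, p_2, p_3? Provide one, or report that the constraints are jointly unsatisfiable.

p_0 = False, p_1 = True, p_2 = False, p_3 = False

  (1) p_3=F, p_0=F — not both ✓
  (2) {p_1, p_2}: 1/2 true — not all ✓
  (3) {p_0, p_1, p_3}: 1 true — at least one ✓
  (4) {p_3, p_2}: 0 true — none ✓
  (5) p_0=F, p_1=T — not both ✓
  (6) {p_2, p_1}: 1 true — at least one ✓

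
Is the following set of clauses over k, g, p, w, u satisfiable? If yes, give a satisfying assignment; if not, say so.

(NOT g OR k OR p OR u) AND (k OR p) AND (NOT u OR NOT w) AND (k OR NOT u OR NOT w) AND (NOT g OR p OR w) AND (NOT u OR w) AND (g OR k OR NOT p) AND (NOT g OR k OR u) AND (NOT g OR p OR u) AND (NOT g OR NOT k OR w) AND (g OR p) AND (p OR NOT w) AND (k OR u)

Try k = False:
  (k OR p) forces p = True.
  (g OR k OR NOT p) forces g = True.
  (NOT g OR k OR u) forces u = True.
  (NOT u OR NOT w) forces w = False.
  clause (NOT u OR w) is falsified — backtrack.
So k = True.
Set g = True.
  then (NOT g OR NOT k OR w) forces w = True.
  then (p OR NOT w) forces p = True.
  then (NOT u OR NOT w) forces u = False.
All clauses satisfied.

k = True; g = True; p = True; w = True; u = False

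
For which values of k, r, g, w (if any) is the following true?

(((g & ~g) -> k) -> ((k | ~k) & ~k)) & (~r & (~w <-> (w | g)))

k = False, r = False, g = True, w = False

  ((g & ~g) -> k) -> ((k | ~k) & ~k) = True
    (g & ~g) -> k = True
      g & ~g = False
        ~g = False
    (k | ~k) & ~k = True
      k | ~k = True
        ~k = True
      ~k = True
  ~r & (~w <-> (w | g)) = True
    ~r = True
    ~w <-> (w | g) = True
      ~w = True
      w | g = True
Both conjuncts True, so the formula holds.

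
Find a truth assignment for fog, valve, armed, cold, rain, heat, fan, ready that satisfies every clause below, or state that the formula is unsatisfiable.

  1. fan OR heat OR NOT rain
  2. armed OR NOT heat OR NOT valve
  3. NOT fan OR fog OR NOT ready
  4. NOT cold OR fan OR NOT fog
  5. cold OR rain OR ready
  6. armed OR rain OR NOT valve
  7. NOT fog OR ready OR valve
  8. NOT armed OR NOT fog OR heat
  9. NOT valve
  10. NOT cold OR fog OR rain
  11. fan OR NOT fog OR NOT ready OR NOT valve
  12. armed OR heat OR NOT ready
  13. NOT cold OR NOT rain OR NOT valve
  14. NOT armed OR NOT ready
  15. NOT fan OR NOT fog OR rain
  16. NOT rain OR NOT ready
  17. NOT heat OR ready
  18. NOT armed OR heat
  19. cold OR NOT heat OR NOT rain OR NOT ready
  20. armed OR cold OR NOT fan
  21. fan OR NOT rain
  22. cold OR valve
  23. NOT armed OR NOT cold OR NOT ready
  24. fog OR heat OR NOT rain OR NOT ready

Unit clause (NOT valve) forces valve = False.
In (cold OR valve) only cold is left, so cold = True.
Set fog = False.
  then (NOT cold OR fog OR rain) forces rain = True.
  then (NOT rain OR NOT ready) forces ready = False.
  then (NOT heat OR ready) forces heat = False.
  then (NOT armed OR heat) forces armed = False.
  then (fan OR NOT rain) forces fan = True.
All clauses satisfied.

fog: False, valve: False, armed: False, cold: True, rain: True, heat: False, fan: True, ready: False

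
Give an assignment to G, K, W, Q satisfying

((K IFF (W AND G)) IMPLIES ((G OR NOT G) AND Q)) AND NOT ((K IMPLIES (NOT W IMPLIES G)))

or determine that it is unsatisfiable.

G=F, K=T, W=F, Q=T

  (K IFF (W AND G)) IMPLIES ((G OR NOT G) AND Q) = True
    K IFF (W AND G) = False
      W AND G = False
    (G OR NOT G) AND Q = True
      G OR NOT G = True
        NOT G = True
  NOT ((K IMPLIES (NOT W IMPLIES G))) = True
    K IMPLIES (NOT W IMPLIES G) = False
      NOT W IMPLIES G = False
        NOT W = True
Both conjuncts True, so the formula holds.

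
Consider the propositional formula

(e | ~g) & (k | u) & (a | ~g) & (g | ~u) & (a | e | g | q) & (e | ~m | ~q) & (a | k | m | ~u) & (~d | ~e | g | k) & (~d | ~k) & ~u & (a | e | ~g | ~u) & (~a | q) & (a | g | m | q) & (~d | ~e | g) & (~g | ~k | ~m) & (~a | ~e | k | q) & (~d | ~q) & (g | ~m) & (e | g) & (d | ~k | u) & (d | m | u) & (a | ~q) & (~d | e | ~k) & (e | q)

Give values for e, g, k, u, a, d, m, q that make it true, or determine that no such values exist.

Unsatisfiable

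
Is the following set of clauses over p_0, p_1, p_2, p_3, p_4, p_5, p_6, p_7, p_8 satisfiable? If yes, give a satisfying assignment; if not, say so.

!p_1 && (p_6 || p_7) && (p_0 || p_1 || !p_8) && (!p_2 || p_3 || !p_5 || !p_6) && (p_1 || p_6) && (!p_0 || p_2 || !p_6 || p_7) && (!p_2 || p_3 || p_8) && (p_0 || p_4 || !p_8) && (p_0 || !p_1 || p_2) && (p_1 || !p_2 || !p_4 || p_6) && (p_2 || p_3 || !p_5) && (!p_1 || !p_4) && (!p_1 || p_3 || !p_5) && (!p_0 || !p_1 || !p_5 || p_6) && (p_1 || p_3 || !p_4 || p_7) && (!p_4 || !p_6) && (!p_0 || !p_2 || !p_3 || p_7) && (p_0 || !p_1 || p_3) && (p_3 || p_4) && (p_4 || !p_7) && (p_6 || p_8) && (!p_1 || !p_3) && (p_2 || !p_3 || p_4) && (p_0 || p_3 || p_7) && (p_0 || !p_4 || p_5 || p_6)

p_0: False, p_1: False, p_2: True, p_3: True, p_4: False, p_5: False, p_6: True, p_7: False, p_8: False

Unit clause (!p_1) forces p_1 = False.
In (p_1 || p_6) only p_6 is left, so p_6 = True.
In (!p_4 || !p_6) only !p_4 is left, so p_4 = False.
In (p_3 || p_4) only p_3 is left, so p_3 = True.
In (p_4 || !p_7) only !p_7 is left, so p_7 = False.
In (p_2 || !p_3 || p_4) only p_2 is left, so p_2 = True.
In (!p_0 || !p_2 || !p_3 || p_7) only !p_0 is left, so p_0 = False.
In (p_0 || p_1 || !p_8) only !p_8 is left, so p_8 = False.
Set p_5 = False.
All clauses satisfied.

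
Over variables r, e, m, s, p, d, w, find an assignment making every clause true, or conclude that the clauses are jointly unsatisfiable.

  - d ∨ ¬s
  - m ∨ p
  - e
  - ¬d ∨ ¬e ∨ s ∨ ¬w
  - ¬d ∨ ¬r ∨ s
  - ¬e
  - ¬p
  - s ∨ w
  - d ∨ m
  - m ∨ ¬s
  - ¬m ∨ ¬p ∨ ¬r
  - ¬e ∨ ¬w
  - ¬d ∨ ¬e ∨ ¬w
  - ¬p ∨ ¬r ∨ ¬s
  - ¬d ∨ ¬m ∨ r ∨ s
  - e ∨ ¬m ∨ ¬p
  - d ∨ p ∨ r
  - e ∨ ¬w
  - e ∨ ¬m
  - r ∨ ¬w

No satisfying assignment exists.

Case e = True:
  Clause (¬e) is falsified — contradiction.
Case e = False:
  Clause (e) is falsified — contradiction.
Both cases fail, so the formula is unsatisfiable.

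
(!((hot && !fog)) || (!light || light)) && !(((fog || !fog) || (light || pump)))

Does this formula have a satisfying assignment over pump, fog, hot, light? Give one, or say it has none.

The formula is unsatisfiable.

The conjunct !(((fog || !fog) || (light || pump))) is unsatisfiable on its own:
  pump=F, fog=F, light=F: evaluates to False.
  pump=F, fog=F, light=T: evaluates to False.
  pump=F, fog=T, light=F: evaluates to False.
  pump=F, fog=T, light=T: evaluates to False.
  pump=T, fog=F, light=F: evaluates to False.
  pump=T, fog=F, light=T: evaluates to False.
  pump=T, fog=T, light=F: evaluates to False.
  pump=T, fog=T, light=T: evaluates to False.
So the whole conjunction is unsatisfiable.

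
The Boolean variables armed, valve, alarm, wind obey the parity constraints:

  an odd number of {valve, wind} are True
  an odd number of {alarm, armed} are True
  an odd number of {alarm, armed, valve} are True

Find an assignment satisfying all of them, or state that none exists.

armed=T, valve=F, alarm=F, wind=T

{valve, wind}: 1 true → odd ✓
{alarm, armed}: 1 true → odd ✓
{alarm, armed, valve}: 1 true → odd ✓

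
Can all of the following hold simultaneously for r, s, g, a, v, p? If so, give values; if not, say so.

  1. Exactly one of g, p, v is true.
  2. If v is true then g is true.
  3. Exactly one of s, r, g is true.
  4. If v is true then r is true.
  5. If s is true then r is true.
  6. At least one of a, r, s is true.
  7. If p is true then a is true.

r = True, s = False, g = False, a = True, v = False, p = True

  (1) {g, p, v}: 1 true — exactly one ✓
  (2) v=F ⇒ g: vacuous ✓
  (3) {s, r, g}: 1 true — exactly one ✓
  (4) v=F ⇒ r: vacuous ✓
  (5) s=F ⇒ r: vacuous ✓
  (6) {a, r, s}: 2 true — at least one ✓
  (7) p=T ⇒ a: T ✓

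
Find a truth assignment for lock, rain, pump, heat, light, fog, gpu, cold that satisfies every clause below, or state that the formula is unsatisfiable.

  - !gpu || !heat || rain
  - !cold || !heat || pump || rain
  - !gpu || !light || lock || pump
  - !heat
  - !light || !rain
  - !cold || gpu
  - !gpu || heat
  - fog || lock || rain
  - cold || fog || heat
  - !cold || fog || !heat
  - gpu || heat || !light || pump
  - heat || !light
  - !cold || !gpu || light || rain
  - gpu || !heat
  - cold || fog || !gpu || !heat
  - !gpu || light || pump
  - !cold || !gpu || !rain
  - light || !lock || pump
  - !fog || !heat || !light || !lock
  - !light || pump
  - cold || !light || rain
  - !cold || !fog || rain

lock=F; rain=F; pump=T; heat=F; light=F; fog=T; gpu=F; cold=F

Unit clause (!heat) forces heat = False.
In (!gpu || heat) only !gpu is left, so gpu = False.
In (heat || !light) only !light is left, so light = False.
In (!cold || gpu) only !cold is left, so cold = False.
In (cold || fog || heat) only fog is left, so fog = True.
Set lock = False.
Set rain = False.
Set pump = True.
All clauses satisfied.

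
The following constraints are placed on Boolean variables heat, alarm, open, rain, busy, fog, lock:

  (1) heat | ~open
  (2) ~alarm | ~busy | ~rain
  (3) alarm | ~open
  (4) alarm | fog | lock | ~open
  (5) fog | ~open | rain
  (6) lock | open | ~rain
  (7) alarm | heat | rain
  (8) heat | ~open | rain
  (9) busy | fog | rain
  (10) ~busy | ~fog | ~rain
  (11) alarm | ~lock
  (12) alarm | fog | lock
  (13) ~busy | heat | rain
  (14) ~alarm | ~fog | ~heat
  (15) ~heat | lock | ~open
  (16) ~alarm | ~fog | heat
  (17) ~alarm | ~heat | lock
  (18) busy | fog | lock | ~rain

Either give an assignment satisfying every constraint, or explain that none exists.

Set heat = True.
Set alarm = True.
  then (~alarm | ~fog | ~heat) forces fog = False.
  then (~alarm | ~heat | lock) forces lock = True.
Set open = True.
  then (fog | ~open | rain) forces rain = True.
  then (~alarm | ~busy | ~rain) forces busy = False.
All clauses satisfied.

heat=T, alarm=T, open=T, rain=T, busy=F, fog=F, lock=T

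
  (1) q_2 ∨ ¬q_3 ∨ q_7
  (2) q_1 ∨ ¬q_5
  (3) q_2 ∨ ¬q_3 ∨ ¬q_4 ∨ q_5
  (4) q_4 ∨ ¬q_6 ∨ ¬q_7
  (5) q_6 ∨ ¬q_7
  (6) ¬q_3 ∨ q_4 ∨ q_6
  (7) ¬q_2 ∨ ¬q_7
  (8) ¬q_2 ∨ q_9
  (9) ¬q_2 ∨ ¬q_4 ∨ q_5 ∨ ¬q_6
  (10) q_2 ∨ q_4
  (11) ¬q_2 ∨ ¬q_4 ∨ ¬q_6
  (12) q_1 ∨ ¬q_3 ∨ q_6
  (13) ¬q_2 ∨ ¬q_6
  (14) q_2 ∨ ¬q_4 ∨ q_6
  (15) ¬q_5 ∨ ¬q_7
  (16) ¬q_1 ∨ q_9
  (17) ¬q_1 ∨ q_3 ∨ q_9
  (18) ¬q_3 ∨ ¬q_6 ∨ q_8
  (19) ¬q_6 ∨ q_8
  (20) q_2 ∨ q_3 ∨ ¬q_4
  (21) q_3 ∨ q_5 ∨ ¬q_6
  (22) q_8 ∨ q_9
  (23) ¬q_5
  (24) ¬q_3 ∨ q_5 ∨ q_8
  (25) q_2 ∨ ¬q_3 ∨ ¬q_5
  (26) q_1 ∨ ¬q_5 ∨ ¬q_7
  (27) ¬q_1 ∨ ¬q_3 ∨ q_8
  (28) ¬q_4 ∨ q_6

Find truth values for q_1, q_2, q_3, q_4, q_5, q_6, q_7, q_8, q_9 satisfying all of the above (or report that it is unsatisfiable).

q_1=F, q_2=T, q_3=F, q_4=F, q_5=F, q_6=F, q_7=F, q_8=T, q_9=T

Unit clause (¬q_5) forces q_5 = False.
Set q_1 = False.
Try q_2 = False:
  (q_2 ∨ q_4) forces q_4 = True.
  (q_2 ∨ ¬q_3 ∨ ¬q_4 ∨ q_5) forces q_3 = False.
  clause (q_2 ∨ q_3 ∨ ¬q_4) is falsified — backtrack.
So q_2 = True.
  then (¬q_2 ∨ ¬q_7) forces q_7 = False.
  then (¬q_2 ∨ q_9) forces q_9 = True.
  then (¬q_2 ∨ ¬q_6) forces q_6 = False.
  then (¬q_4 ∨ q_6) forces q_4 = False.
  then (¬q_3 ∨ q_4 ∨ q_6) forces q_3 = False.
Set q_8 = True.
All clauses satisfied.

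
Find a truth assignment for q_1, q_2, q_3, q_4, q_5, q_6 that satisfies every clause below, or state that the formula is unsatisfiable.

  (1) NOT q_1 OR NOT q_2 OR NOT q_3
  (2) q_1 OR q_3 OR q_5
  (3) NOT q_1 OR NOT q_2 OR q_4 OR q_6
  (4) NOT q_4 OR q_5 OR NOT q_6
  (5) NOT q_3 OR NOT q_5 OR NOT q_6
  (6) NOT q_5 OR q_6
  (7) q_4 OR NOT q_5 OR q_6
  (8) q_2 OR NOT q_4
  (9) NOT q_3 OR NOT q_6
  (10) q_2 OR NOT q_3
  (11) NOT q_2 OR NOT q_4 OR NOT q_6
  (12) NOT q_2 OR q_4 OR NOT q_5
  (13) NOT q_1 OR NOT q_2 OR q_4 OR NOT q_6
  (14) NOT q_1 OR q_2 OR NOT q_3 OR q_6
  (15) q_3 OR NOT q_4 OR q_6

q_1: False, q_2: False, q_3: False, q_4: False, q_5: True, q_6: True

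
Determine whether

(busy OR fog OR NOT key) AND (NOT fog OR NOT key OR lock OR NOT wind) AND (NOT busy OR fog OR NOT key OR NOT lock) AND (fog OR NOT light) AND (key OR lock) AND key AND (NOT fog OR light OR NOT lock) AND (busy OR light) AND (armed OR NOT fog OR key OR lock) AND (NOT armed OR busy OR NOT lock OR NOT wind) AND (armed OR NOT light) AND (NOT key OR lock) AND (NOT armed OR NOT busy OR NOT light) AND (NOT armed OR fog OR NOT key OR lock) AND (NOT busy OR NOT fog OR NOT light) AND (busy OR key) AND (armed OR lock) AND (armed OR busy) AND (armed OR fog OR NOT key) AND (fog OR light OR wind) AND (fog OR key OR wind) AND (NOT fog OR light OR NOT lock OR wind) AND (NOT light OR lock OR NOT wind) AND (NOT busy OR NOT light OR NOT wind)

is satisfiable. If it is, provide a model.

Unit clause (key) forces key = True.
In (NOT key OR lock) only lock is left, so lock = True.
Set armed = True.
Try wind = True:
  (NOT armed OR busy OR NOT lock OR NOT wind) forces busy = True.
  (NOT busy OR fog OR NOT key OR NOT lock) forces fog = True.
  (NOT fog OR light OR NOT lock) forces light = True.
  clause (NOT armed OR NOT busy OR NOT light) is falsified — backtrack.
So wind = False.
Set busy = False.
  then (busy OR fog OR NOT key) forces fog = True.
  then (NOT fog OR light OR NOT lock) forces light = True.
All clauses satisfied.

armed = True; wind = False; busy = False; key = True; lock = True; light = True; fog = True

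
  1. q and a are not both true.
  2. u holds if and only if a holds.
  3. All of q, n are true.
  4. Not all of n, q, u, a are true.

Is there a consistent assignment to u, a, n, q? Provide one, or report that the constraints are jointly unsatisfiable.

u = False; a = False; n = True; q = True

  (1) q=T, a=F — not both ✓
  (2) u=F, a=F — same ✓
  (3) {q, n}: all 2 true ✓
  (4) {n, q, u, a}: 2/4 true — not all ✓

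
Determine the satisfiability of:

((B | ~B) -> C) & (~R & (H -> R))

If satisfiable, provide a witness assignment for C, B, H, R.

C=T, B=F, H=F, R=F

  (B | ~B) -> C = True
    B | ~B = True
      ~B = True
  ~R & (H -> R) = True
    ~R = True
    H -> R = True
Both conjuncts True, so the formula holds.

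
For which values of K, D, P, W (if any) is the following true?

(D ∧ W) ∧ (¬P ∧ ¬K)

K=F, D=T, P=F, W=T

  D ∧ W = True
  ¬P ∧ ¬K = True
    ¬P = True
    ¬K = True
Both conjuncts True, so the formula holds.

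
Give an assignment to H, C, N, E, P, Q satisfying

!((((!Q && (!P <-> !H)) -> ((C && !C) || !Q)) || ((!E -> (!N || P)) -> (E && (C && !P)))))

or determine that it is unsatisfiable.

Case Q = True: the formula becomes !((True || ((!E -> (!N || P)) -> (E && (C && !P))))) = False.
Case Q = False: the formula becomes !((True || ((!E -> (!N || P)) -> (E && (C && !P))))) = False.
Both cases fail — unsatisfiable.

The formula is unsatisfiable.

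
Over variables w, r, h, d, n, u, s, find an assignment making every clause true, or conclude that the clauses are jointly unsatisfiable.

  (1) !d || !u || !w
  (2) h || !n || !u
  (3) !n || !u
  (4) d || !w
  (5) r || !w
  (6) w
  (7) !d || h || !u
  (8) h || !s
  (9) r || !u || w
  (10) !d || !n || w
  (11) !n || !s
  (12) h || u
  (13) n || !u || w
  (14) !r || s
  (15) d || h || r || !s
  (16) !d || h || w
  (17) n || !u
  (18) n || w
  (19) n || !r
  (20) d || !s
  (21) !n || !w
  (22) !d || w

Case w = True:
  (d || !w) forces d = True.
  (!d || !u || !w) forces u = False.
  (r || !w) forces r = True.
  (h || u) forces h = True.
  (!r || s) forces s = True.
  (!n || !s) forces n = False.
  Clause (n || !r) is falsified — contradiction.
Case w = False:
  Clause (w) is falsified — contradiction.
Both cases fail, so the formula is unsatisfiable.

No satisfying assignment exists.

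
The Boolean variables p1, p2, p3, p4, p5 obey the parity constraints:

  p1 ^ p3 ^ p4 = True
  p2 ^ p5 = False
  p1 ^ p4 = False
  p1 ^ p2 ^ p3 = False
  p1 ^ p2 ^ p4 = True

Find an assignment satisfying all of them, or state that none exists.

p1=F; p2=T; p3=T; p4=F; p5=T

p1 ^ p3 ^ p4 = F ^ T ^ F = True ✓
p2 ^ p5 = T ^ T = False ✓
p1 ^ p4 = F ^ F = False ✓
p1 ^ p2 ^ p3 = F ^ T ^ T = False ✓
p1 ^ p2 ^ p4 = F ^ T ^ F = True ✓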